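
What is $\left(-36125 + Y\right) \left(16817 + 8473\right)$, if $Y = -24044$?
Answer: $-1521674010$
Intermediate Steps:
$\left(-36125 + Y\right) \left(16817 + 8473\right) = \left(-36125 - 24044\right) \left(16817 + 8473\right) = \left(-60169\right) 25290 = -1521674010$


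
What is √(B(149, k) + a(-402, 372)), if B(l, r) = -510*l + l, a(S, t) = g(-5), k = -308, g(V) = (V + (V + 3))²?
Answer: 4*I*√4737 ≈ 275.3*I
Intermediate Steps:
g(V) = (3 + 2*V)² (g(V) = (V + (3 + V))² = (3 + 2*V)²)
a(S, t) = 49 (a(S, t) = (3 + 2*(-5))² = (3 - 10)² = (-7)² = 49)
B(l, r) = -509*l
√(B(149, k) + a(-402, 372)) = √(-509*149 + 49) = √(-75841 + 49) = √(-75792) = 4*I*√4737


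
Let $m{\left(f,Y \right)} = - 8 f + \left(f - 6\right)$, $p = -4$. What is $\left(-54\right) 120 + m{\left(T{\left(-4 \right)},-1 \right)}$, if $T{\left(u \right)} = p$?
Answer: $-6458$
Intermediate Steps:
$T{\left(u \right)} = -4$
$m{\left(f,Y \right)} = -6 - 7 f$ ($m{\left(f,Y \right)} = - 8 f + \left(-6 + f\right) = -6 - 7 f$)
$\left(-54\right) 120 + m{\left(T{\left(-4 \right)},-1 \right)} = \left(-54\right) 120 - -22 = -6480 + \left(-6 + 28\right) = -6480 + 22 = -6458$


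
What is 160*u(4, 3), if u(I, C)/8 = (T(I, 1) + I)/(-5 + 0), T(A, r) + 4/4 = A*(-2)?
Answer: 1280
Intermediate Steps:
T(A, r) = -1 - 2*A (T(A, r) = -1 + A*(-2) = -1 - 2*A)
u(I, C) = 8/5 + 8*I/5 (u(I, C) = 8*(((-1 - 2*I) + I)/(-5 + 0)) = 8*((-1 - I)/(-5)) = 8*((-1 - I)*(-1/5)) = 8*(1/5 + I/5) = 8/5 + 8*I/5)
160*u(4, 3) = 160*(8/5 + (8/5)*4) = 160*(8/5 + 32/5) = 160*8 = 1280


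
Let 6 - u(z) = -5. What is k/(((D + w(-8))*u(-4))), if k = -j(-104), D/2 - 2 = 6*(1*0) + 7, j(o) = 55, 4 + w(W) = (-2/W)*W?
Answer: -5/12 ≈ -0.41667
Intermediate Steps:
u(z) = 11 (u(z) = 6 - 1*(-5) = 6 + 5 = 11)
w(W) = -6 (w(W) = -4 + (-2/W)*W = -4 - 2 = -6)
D = 18 (D = 4 + 2*(6*(1*0) + 7) = 4 + 2*(6*0 + 7) = 4 + 2*(0 + 7) = 4 + 2*7 = 4 + 14 = 18)
k = -55 (k = -1*55 = -55)
k/(((D + w(-8))*u(-4))) = -55*1/(11*(18 - 6)) = -55/(12*11) = -55/132 = -55*1/132 = -5/12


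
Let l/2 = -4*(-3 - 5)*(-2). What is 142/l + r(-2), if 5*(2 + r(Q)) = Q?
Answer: -1123/320 ≈ -3.5094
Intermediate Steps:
r(Q) = -2 + Q/5
l = -128 (l = 2*(-4*(-3 - 5)*(-2)) = 2*(-4*(-8)*(-2)) = 2*(32*(-2)) = 2*(-64) = -128)
142/l + r(-2) = 142/(-128) + (-2 + (⅕)*(-2)) = -1/128*142 + (-2 - ⅖) = -71/64 - 12/5 = -1123/320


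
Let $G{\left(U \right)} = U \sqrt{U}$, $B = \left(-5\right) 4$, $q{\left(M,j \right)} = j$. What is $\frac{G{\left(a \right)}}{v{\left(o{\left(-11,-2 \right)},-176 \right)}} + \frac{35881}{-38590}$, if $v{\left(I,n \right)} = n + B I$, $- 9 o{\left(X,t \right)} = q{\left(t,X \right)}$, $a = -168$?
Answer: $- \frac{35881}{38590} + \frac{756 i \sqrt{42}}{451} \approx -0.9298 + 10.864 i$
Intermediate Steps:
$B = -20$
$o{\left(X,t \right)} = - \frac{X}{9}$
$G{\left(U \right)} = U^{\frac{3}{2}}$
$v{\left(I,n \right)} = n - 20 I$
$\frac{G{\left(a \right)}}{v{\left(o{\left(-11,-2 \right)},-176 \right)}} + \frac{35881}{-38590} = \frac{\left(-168\right)^{\frac{3}{2}}}{-176 - 20 \left(\left(- \frac{1}{9}\right) \left(-11\right)\right)} + \frac{35881}{-38590} = \frac{\left(-336\right) i \sqrt{42}}{-176 - \frac{220}{9}} + 35881 \left(- \frac{1}{38590}\right) = \frac{\left(-336\right) i \sqrt{42}}{-176 - \frac{220}{9}} - \frac{35881}{38590} = \frac{\left(-336\right) i \sqrt{42}}{- \frac{1804}{9}} - \frac{35881}{38590} = - 336 i \sqrt{42} \left(- \frac{9}{1804}\right) - \frac{35881}{38590} = \frac{756 i \sqrt{42}}{451} - \frac{35881}{38590} = - \frac{35881}{38590} + \frac{756 i \sqrt{42}}{451}$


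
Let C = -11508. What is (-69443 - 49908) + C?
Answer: -130859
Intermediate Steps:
(-69443 - 49908) + C = (-69443 - 49908) - 11508 = -119351 - 11508 = -130859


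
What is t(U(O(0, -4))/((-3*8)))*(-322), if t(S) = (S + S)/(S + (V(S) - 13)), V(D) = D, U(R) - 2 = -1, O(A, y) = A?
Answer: -322/157 ≈ -2.0510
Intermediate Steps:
U(R) = 1 (U(R) = 2 - 1 = 1)
t(S) = 2*S/(-13 + 2*S) (t(S) = (S + S)/(S + (S - 13)) = (2*S)/(S + (-13 + S)) = (2*S)/(-13 + 2*S) = 2*S/(-13 + 2*S))
t(U(O(0, -4))/((-3*8)))*(-322) = (2*(1/(-3*8))/(-13 + 2*(1/(-3*8))))*(-322) = (2*(1/(-24))/(-13 + 2*(1/(-24))))*(-322) = (2*(1*(-1/24))/(-13 + 2*(1*(-1/24))))*(-322) = (2*(-1/24)/(-13 + 2*(-1/24)))*(-322) = (2*(-1/24)/(-13 - 1/12))*(-322) = (2*(-1/24)/(-157/12))*(-322) = (2*(-1/24)*(-12/157))*(-322) = (1/157)*(-322) = -322/157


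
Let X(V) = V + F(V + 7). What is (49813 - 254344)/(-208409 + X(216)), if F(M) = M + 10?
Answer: 68177/69320 ≈ 0.98351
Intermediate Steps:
F(M) = 10 + M
X(V) = 17 + 2*V (X(V) = V + (10 + (V + 7)) = V + (10 + (7 + V)) = V + (17 + V) = 17 + 2*V)
(49813 - 254344)/(-208409 + X(216)) = (49813 - 254344)/(-208409 + (17 + 2*216)) = -204531/(-208409 + (17 + 432)) = -204531/(-208409 + 449) = -204531/(-207960) = -204531*(-1/207960) = 68177/69320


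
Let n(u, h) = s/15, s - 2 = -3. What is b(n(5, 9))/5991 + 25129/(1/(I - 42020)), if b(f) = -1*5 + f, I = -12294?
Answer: -122652829911766/89865 ≈ -1.3649e+9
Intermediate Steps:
s = -1 (s = 2 - 3 = -1)
n(u, h) = -1/15
b(f) = -5 + f
b(n(5, 9))/5991 + 25129/(1/(I - 42020)) = (-5 - 1/15)/5991 + 25129/(1/(-12294 - 42020)) = -76/15*1/5991 + 25129/(1/(-54314)) = -76/89865 + 25129/(-1/54314) = -76/89865 + 25129*(-54314) = -76/89865 - 1364856506 = -122652829911766/89865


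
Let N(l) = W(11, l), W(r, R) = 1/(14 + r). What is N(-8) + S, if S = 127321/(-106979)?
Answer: -3076046/2674475 ≈ -1.1502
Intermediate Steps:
S = -127321/106979 (S = 127321*(-1/106979) = -127321/106979 ≈ -1.1901)
N(l) = 1/25 (N(l) = 1/(14 + 11) = 1/25)
N(-8) + S = 1/25 - 127321/106979 = -3076046/2674475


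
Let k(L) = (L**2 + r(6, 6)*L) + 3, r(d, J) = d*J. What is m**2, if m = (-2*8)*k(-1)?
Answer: 262144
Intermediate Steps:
r(d, J) = J*d
k(L) = 3 + L**2 + 36*L (k(L) = (L**2 + (6*6)*L) + 3 = (L**2 + 36*L) + 3 = 3 + L**2 + 36*L)
m = 512 (m = (-2*8)*(3 + (-1)**2 + 36*(-1)) = -16*(3 + 1 - 36) = -16*(-32) = 512)
m**2 = 512**2 = 262144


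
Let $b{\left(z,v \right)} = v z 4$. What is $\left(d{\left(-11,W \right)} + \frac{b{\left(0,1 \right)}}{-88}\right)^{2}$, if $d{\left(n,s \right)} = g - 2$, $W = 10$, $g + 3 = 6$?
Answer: $1$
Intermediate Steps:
$b{\left(z,v \right)} = 4 v z$
$g = 3$ ($g = -3 + 6 = 3$)
$d{\left(n,s \right)} = 1$ ($d{\left(n,s \right)} = 3 - 2 = 1$)
$\left(d{\left(-11,W \right)} + \frac{b{\left(0,1 \right)}}{-88}\right)^{2} = \left(1 + \frac{4 \cdot 1 \cdot 0}{-88}\right)^{2} = \left(1 + 0 \left(- \frac{1}{88}\right)\right)^{2} = \left(1 + 0\right)^{2} = 1^{2} = 1$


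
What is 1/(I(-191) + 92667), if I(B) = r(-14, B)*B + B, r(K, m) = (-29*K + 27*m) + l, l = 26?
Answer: 1/994951 ≈ 1.0051e-6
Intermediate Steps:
r(K, m) = 26 - 29*K + 27*m (r(K, m) = (-29*K + 27*m) + 26 = 26 - 29*K + 27*m)
I(B) = B + B*(432 + 27*B) (I(B) = (26 - 29*(-14) + 27*B)*B + B = (26 + 406 + 27*B)*B + B = (432 + 27*B)*B + B = B*(432 + 27*B) + B = B + B*(432 + 27*B))
1/(I(-191) + 92667) = 1/(-191*(433 + 27*(-191)) + 92667) = 1/(-191*(433 - 5157) + 92667) = 1/(-191*(-4724) + 92667) = 1/(902284 + 92667) = 1/994951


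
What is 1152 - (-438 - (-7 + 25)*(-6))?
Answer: 1482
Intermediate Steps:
1152 - (-438 - (-7 + 25)*(-6)) = 1152 - (-438 - 18*(-6)) = 1152 - (-438 - 1*(-108)) = 1152 - (-438 + 108) = 1152 - 1*(-330) = 1152 + 330 = 1482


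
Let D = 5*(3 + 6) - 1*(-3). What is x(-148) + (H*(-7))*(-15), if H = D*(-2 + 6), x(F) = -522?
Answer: 19638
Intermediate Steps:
D = 48 (D = 5*9 + 3 = 45 + 3 = 48)
H = 192 (H = 48*(-2 + 6) = 48*4 = 192)
x(-148) + (H*(-7))*(-15) = -522 + (192*(-7))*(-15) = -522 - 1344*(-15) = -522 + 20160 = 19638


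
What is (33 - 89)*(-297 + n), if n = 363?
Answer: -3696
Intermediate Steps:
(33 - 89)*(-297 + n) = (33 - 89)*(-297 + 363) = -56*66 = -3696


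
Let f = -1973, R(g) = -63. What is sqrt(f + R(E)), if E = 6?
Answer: 2*I*sqrt(509) ≈ 45.122*I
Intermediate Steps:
sqrt(f + R(E)) = sqrt(-1973 - 63) = sqrt(-2036) = 2*I*sqrt(509)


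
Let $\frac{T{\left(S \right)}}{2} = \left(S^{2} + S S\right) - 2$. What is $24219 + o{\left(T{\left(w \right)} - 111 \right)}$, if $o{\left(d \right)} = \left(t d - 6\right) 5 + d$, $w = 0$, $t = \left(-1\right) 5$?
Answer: $26949$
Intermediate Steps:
$t = -5$
$T{\left(S \right)} = -4 + 4 S^{2}$ ($T{\left(S \right)} = 2 \left(\left(S^{2} + S S\right) - 2\right) = 2 \left(\left(S^{2} + S^{2}\right) - 2\right) = 2 \left(2 S^{2} - 2\right) = 2 \left(-2 + 2 S^{2}\right) = -4 + 4 S^{2}$)
$o{\left(d \right)} = -30 - 24 d$ ($o{\left(d \right)} = \left(- 5 d - 6\right) 5 + d = \left(-6 - 5 d\right) 5 + d = \left(-30 - 25 d\right) + d = -30 - 24 d$)
$24219 + o{\left(T{\left(w \right)} - 111 \right)} = 24219 - \left(30 + 24 \left(\left(-4 + 4 \cdot 0^{2}\right) - 111\right)\right) = 24219 - \left(30 + 24 \left(\left(-4 + 4 \cdot 0\right) - 111\right)\right) = 24219 - \left(30 + 24 \left(\left(-4 + 0\right) - 111\right)\right) = 24219 - \left(30 + 24 \left(-4 - 111\right)\right) = 24219 - -2730 = 24219 + \left(-30 + 2760\right) = 24219 + 2730 = 26949$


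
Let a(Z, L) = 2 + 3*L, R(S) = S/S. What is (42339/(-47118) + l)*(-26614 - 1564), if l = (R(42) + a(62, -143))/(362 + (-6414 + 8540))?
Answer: 147243786775/4884566 ≈ 30145.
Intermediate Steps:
R(S) = 1
l = -213/1244 (l = (1 + (2 + 3*(-143)))/(362 + (-6414 + 8540)) = (1 + (2 - 429))/(362 + 2126) = (1 - 427)/2488 = -426*1/2488 = -213/1244 ≈ -0.17122)
(42339/(-47118) + l)*(-26614 - 1564) = (42339/(-47118) - 213/1244)*(-26614 - 1564) = (42339*(-1/47118) - 213/1244)*(-28178) = (-14113/15706 - 213/1244)*(-28178) = -10450975/9769132*(-28178) = 147243786775/4884566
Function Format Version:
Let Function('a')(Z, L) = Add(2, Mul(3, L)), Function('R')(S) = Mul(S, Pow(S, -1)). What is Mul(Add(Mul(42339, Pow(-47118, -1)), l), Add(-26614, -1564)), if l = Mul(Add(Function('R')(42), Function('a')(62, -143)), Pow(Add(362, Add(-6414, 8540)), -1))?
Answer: Rational(147243786775, 4884566) ≈ 30145.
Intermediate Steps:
Function('R')(S) = 1
l = Rational(-213, 1244) (l = Mul(Add(1, Add(2, Mul(3, -143))), Pow(Add(362, Add(-6414, 8540)), -1)) = Mul(Add(1, Add(2, -429)), Pow(Add(362, 2126), -1)) = Mul(Add(1, -427), Pow(2488, -1)) = Mul(-426, Rational(1, 2488)) = Rational(-213, 1244) ≈ -0.17122)
Mul(Add(Mul(42339, Pow(-47118, -1)), l), Add(-26614, -1564)) = Mul(Add(Mul(42339, Pow(-47118, -1)), Rational(-213, 1244)), Add(-26614, -1564)) = Mul(Add(Mul(42339, Rational(-1, 47118)), Rational(-213, 1244)), -28178) = Mul(Add(Rational(-14113, 15706), Rational(-213, 1244)), -28178) = Mul(Rational(-10450975, 9769132), -28178) = Rational(147243786775, 4884566)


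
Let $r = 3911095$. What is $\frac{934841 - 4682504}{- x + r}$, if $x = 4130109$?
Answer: $\frac{3747663}{219014} \approx 17.112$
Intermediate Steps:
$\frac{934841 - 4682504}{- x + r} = \frac{934841 - 4682504}{\left(-1\right) 4130109 + 3911095} = - \frac{3747663}{-4130109 + 3911095} = - \frac{3747663}{-219014} = \left(-3747663\right) \left(- \frac{1}{219014}\right) = \frac{3747663}{219014}$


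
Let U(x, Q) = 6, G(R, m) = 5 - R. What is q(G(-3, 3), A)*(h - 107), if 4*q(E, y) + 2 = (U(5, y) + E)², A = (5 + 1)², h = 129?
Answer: 1067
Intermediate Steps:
A = 36 (A = 6² = 36)
q(E, y) = -½ + (6 + E)²/4
q(G(-3, 3), A)*(h - 107) = (-½ + (6 + (5 - 1*(-3)))²/4)*(129 - 107) = (-½ + (6 + (5 + 3))²/4)*22 = (-½ + (6 + 8)²/4)*22 = (-½ + (¼)*14²)*22 = (-½ + (¼)*196)*22 = (-½ + 49)*22 = (97/2)*22 = 1067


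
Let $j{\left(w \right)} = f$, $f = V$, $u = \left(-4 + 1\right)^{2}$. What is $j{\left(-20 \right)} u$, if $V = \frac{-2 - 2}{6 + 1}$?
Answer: $- \frac{36}{7} \approx -5.1429$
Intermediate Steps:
$u = 9$ ($u = \left(-3\right)^{2} = 9$)
$V = - \frac{4}{7} \approx -0.57143$
$f = - \frac{4}{7} \approx -0.57143$
$j{\left(w \right)} = - \frac{4}{7}$
$j{\left(-20 \right)} u = \left(- \frac{4}{7}\right) 9 = - \frac{36}{7}$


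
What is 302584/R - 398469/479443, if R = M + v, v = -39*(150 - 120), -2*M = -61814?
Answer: 133222508059/14257196491 ≈ 9.3442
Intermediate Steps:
M = 30907 (M = -1/2*(-61814) = 30907)
v = -1170 (v = -39*30 = -1170)
R = 29737 (R = 30907 - 1170 = 29737)
302584/R - 398469/479443 = 302584/29737 - 398469/479443 = 133222508059/14257196491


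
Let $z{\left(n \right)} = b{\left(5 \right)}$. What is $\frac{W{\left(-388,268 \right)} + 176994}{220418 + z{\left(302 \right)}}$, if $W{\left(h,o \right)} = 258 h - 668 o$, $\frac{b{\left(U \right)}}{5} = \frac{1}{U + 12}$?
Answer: $- \frac{1736278}{3747111} \approx -0.46336$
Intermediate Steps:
$b{\left(U \right)} = \frac{5}{12 + U}$ ($b{\left(U \right)} = \frac{5}{U + 12} = \frac{5}{12 + U}$)
$z{\left(n \right)} = \frac{5}{17}$ ($z{\left(n \right)} = \frac{5}{12 + 5} = \frac{5}{17}$)
$W{\left(h,o \right)} = - 668 o + 258 h$
$\frac{W{\left(-388,268 \right)} + 176994}{220418 + z{\left(302 \right)}} = \frac{\left(\left(-668\right) 268 + 258 \left(-388\right)\right) + 176994}{220418 + \frac{5}{17}} = \frac{\left(-179024 - 100104\right) + 176994}{\frac{3747111}{17}} = \left(-279128 + 176994\right) \frac{17}{3747111} = \left(-102134\right) \frac{17}{3747111} = - \frac{1736278}{3747111}$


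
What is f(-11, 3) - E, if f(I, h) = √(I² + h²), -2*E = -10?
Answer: -5 + √130 ≈ 6.4018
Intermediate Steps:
E = 5 (E = -½*(-10) = 5)
f(-11, 3) - E = √((-11)² + 3²) - 1*5 = √(121 + 9) - 5 = √130 - 5 = -5 + √130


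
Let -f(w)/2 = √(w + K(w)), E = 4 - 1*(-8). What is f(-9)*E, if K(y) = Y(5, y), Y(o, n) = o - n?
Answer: -24*√5 ≈ -53.666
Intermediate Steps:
E = 12 (E = 4 + 8 = 12)
K(y) = 5 - y
f(w) = -2*√5 (f(w) = -2*√(w + (5 - w)) = -2*√5)
f(-9)*E = -2*√5*12 = -24*√5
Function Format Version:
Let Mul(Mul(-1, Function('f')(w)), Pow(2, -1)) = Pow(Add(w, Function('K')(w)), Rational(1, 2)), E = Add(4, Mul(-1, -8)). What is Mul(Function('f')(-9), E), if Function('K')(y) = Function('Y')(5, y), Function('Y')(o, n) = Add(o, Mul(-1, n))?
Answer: Mul(-24, Pow(5, Rational(1, 2))) ≈ -53.666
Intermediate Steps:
E = 12 (E = Add(4, 8) = 12)
Function('K')(y) = Add(5, Mul(-1, y))
Function('f')(w) = Mul(-2, Pow(5, Rational(1, 2))) (Function('f')(w) = Mul(-2, Pow(Add(w, Add(5, Mul(-1, w))), Rational(1, 2))) = Mul(-2, Pow(5, Rational(1, 2))))
Mul(Function('f')(-9), E) = Mul(Mul(-2, Pow(5, Rational(1, 2))), 12) = Mul(-24, Pow(5, Rational(1, 2)))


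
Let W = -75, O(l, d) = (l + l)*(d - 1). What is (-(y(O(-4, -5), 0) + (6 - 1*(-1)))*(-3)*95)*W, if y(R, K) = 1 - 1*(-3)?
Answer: -235125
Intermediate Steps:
O(l, d) = 2*l*(-1 + d) (O(l, d) = (2*l)*(-1 + d) = 2*l*(-1 + d))
y(R, K) = 4 (y(R, K) = 1 + 3 = 4)
(-(y(O(-4, -5), 0) + (6 - 1*(-1)))*(-3)*95)*W = (-(4 + (6 - 1*(-1)))*(-3)*95)*(-75) = (-(4 + (6 + 1))*(-3)*95)*(-75) = (-(4 + 7)*(-3)*95)*(-75) = (-11*(-3)*95)*(-75) = (-1*(-33)*95)*(-75) = (33*95)*(-75) = 3135*(-75) = -235125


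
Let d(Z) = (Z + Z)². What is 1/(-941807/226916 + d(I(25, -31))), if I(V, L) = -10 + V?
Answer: 226916/203282593 ≈ 0.0011163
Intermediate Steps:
d(Z) = 4*Z² (d(Z) = (2*Z)² = 4*Z²)
1/(-941807/226916 + d(I(25, -31))) = 1/(-941807/226916 + 4*(-10 + 25)²) = 1/(-941807*1/226916 + 4*15²) = 1/(-941807/226916 + 4*225) = 1/(-941807/226916 + 900) = 1/(203282593/226916) = 226916/203282593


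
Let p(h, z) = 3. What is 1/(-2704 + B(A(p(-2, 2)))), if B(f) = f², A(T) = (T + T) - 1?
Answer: -1/2679 ≈ -0.00037327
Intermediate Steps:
A(T) = -1 + 2*T (A(T) = 2*T - 1 = -1 + 2*T)
1/(-2704 + B(A(p(-2, 2)))) = 1/(-2704 + (-1 + 2*3)²) = 1/(-2704 + (-1 + 6)²) = 1/(-2704 + 5²) = 1/(-2704 + 25) = 1/(-2679) = -1/2679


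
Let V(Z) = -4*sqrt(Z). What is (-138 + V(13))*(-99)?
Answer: 13662 + 396*sqrt(13) ≈ 15090.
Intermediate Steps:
(-138 + V(13))*(-99) = (-138 - 4*sqrt(13))*(-99) = 13662 + 396*sqrt(13)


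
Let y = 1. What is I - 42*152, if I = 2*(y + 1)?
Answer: -6380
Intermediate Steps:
I = 4 (I = 2*(1 + 1) = 2*2 = 4)
I - 42*152 = 4 - 42*152 = 4 - 6384 = -6380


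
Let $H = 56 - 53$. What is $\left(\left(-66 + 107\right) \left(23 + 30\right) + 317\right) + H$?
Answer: $2493$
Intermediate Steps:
$H = 3$
$\left(\left(-66 + 107\right) \left(23 + 30\right) + 317\right) + H = \left(\left(-66 + 107\right) \left(23 + 30\right) + 317\right) + 3 = \left(41 \cdot 53 + 317\right) + 3 = \left(2173 + 317\right) + 3 = 2490 + 3 = 2493$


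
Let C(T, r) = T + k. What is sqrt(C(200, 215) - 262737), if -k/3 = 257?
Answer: 2*I*sqrt(65827) ≈ 513.14*I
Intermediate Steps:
k = -771 (k = -3*257 = -771)
C(T, r) = -771 + T (C(T, r) = T - 771 = -771 + T)
sqrt(C(200, 215) - 262737) = sqrt((-771 + 200) - 262737) = sqrt(-571 - 262737) = sqrt(-263308) = 2*I*sqrt(65827)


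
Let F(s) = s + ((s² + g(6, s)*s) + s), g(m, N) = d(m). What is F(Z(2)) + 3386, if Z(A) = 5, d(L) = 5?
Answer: 3446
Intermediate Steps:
g(m, N) = 5
F(s) = s² + 7*s (F(s) = s + ((s² + 5*s) + s) = s + (s² + 6*s) = s² + 7*s)
F(Z(2)) + 3386 = 5*(7 + 5) + 3386 = 5*12 + 3386 = 60 + 3386 = 3446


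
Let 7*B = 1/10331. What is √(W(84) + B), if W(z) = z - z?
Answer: √72317/72317 ≈ 0.0037186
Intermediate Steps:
W(z) = 0
B = 1/72317 (B = (⅐)/10331 = (⅐)*(1/10331) = 1/72317 ≈ 1.3828e-5)
√(W(84) + B) = √(0 + 1/72317) = √(1/72317) = √72317/72317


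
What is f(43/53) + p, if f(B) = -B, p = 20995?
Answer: 1112692/53 ≈ 20994.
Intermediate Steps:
f(43/53) + p = -43/53 + 20995 = 1112692/53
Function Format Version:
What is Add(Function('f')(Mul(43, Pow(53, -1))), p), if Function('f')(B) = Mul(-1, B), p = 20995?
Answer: Rational(1112692, 53) ≈ 20994.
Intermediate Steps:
Add(Function('f')(Mul(43, Pow(53, -1))), p) = Add(Mul(-1, Mul(43, Pow(53, -1))), 20995) = Add(Mul(-1, Mul(43, Rational(1, 53))), 20995) = Add(Mul(-1, Rational(43, 53)), 20995) = Add(Rational(-43, 53), 20995) = Rational(1112692, 53)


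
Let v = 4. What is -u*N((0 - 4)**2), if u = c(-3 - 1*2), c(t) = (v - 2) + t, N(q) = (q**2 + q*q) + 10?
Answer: 1566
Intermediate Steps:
N(q) = 10 + 2*q**2 (N(q) = (q**2 + q**2) + 10 = 2*q**2 + 10 = 10 + 2*q**2)
c(t) = 2 + t (c(t) = (4 - 2) + t = 2 + t)
u = -3 (u = 2 + (-3 - 1*2) = 2 + (-3 - 2) = 2 - 5 = -3)
-u*N((0 - 4)**2) = -(-3)*(10 + 2*((0 - 4)**2)**2) = -(-3)*(10 + 2*((-4)**2)**2) = -(-3)*(10 + 2*16**2) = -(-3)*(10 + 2*256) = -(-3)*(10 + 512) = -(-3)*522 = -1*(-1566) = 1566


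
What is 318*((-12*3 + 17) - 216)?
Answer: -74730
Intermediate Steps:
318*((-12*3 + 17) - 216) = 318*((-36 + 17) - 216) = 318*(-19 - 216) = 318*(-235) = -74730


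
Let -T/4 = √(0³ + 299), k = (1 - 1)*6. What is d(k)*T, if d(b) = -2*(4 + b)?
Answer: 32*√299 ≈ 553.33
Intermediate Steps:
k = 0 (k = 0*6 = 0)
d(b) = -8 - 2*b
T = -4*√299 (T = -4*√(0³ + 299) = -4*√(0 + 299) = -4*√299 ≈ -69.167)
d(k)*T = (-8 - 2*0)*(-4*√299) = (-8 + 0)*(-4*√299) = -(-32)*√299 = 32*√299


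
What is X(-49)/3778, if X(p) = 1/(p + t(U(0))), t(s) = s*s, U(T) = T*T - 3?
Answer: -1/151120 ≈ -6.6173e-6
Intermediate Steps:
U(T) = -3 + T**2 (U(T) = T**2 - 3 = -3 + T**2)
t(s) = s**2
X(p) = 1/(9 + p) (X(p) = 1/(p + (-3 + 0**2)**2) = 1/(p + (-3 + 0)**2) = 1/(p + (-3)**2) = 1/(p + 9) = 1/(9 + p))
X(-49)/3778 = 1/((9 - 49)*3778) = (1/3778)/(-40) = -1/40*1/3778 = -1/151120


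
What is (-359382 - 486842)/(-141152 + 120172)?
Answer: 211556/5245 ≈ 40.335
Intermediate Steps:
(-359382 - 486842)/(-141152 + 120172) = -846224/(-20980) = -846224*(-1/20980) = 211556/5245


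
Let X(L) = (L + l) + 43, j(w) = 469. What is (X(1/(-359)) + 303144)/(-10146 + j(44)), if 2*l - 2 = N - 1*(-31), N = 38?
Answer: -217713753/6948086 ≈ -31.334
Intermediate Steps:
l = 71/2 (l = 1 + (38 - 1*(-31))/2 = 1 + (38 + 31)/2 = 1 + (½)*69 = 1 + 69/2 = 71/2 ≈ 35.500)
X(L) = 157/2 + L (X(L) = (L + 71/2) + 43 = (71/2 + L) + 43 = 157/2 + L)
(X(1/(-359)) + 303144)/(-10146 + j(44)) = ((157/2 + 1/(-359)) + 303144)/(-10146 + 469) = ((157/2 - 1/359) + 303144)/(-9677) = (56361/718 + 303144)*(-1/9677) = (217713753/718)*(-1/9677) = -217713753/6948086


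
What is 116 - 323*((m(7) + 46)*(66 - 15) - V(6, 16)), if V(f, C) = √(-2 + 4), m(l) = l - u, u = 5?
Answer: -790588 + 323*√2 ≈ -7.9013e+5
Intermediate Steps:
m(l) = -5 + l (m(l) = l - 1*5 = l - 5 = -5 + l)
V(f, C) = √2
116 - 323*((m(7) + 46)*(66 - 15) - V(6, 16)) = 116 - 323*(((-5 + 7) + 46)*(66 - 15) - √2) = 116 - 323*((2 + 46)*51 - √2) = 116 - 323*(48*51 - √2) = 116 - 323*(2448 - √2) = 116 + (-790704 + 323*√2) = -790588 + 323*√2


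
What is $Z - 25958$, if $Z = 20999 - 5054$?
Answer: $-10013$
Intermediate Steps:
$Z = 15945$ ($Z = 20999 - 5054 = 15945$)
$Z - 25958 = 15945 - 25958 = -10013$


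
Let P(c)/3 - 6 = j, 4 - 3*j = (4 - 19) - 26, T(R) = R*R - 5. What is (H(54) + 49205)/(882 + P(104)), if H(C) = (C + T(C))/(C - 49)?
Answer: 7114/135 ≈ 52.696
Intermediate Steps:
T(R) = -5 + R**2 (T(R) = R**2 - 5 = -5 + R**2)
H(C) = (-5 + C + C**2)/(-49 + C) (H(C) = (C + (-5 + C**2))/(C - 49) = (-5 + C + C**2)/(-49 + C))
j = 15 (j = 4/3 - ((4 - 19) - 26)/3 = 4/3 - (-15 - 26)/3 = 4/3 - 1/3*(-41) = 4/3 + 41/3 = 15)
P(c) = 63 (P(c) = 18 + 3*15 = 18 + 45 = 63)
(H(54) + 49205)/(882 + P(104)) = ((-5 + 54 + 54**2)/(-49 + 54) + 49205)/(882 + 63) = ((-5 + 54 + 2916)/5 + 49205)/945 = ((1/5)*2965 + 49205)*(1/945) = (593 + 49205)*(1/945) = 49798*(1/945) = 7114/135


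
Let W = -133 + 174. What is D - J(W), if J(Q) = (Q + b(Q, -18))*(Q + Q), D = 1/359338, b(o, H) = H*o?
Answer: 20537604053/359338 ≈ 57154.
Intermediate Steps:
W = 41
D = 1/359338 ≈ 2.7829e-6
J(Q) = -34*Q² (J(Q) = (Q - 18*Q)*(Q + Q) = (-17*Q)*(2*Q) = -34*Q²)
D - J(W) = 1/359338 - (-34)*41² = 1/359338 - (-34)*1681 = 1/359338 - 1*(-57154) = 1/359338 + 57154 = 20537604053/359338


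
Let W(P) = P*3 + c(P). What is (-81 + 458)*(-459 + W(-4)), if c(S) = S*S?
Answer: -171535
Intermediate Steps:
c(S) = S**2
W(P) = P**2 + 3*P (W(P) = P*3 + P**2 = 3*P + P**2 = P**2 + 3*P)
(-81 + 458)*(-459 + W(-4)) = (-81 + 458)*(-459 - 4*(3 - 4)) = 377*(-459 - 4*(-1)) = 377*(-459 + 4) = 377*(-455) = -171535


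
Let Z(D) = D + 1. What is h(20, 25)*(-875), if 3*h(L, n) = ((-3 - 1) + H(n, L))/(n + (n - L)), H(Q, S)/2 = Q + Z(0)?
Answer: -1400/3 ≈ -466.67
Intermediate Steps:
Z(D) = 1 + D
H(Q, S) = 2 + 2*Q (H(Q, S) = 2*(Q + (1 + 0)) = 2*(Q + 1) = 2*(1 + Q) = 2 + 2*Q)
h(L, n) = (-2 + 2*n)/(3*(-L + 2*n)) (h(L, n) = (((-3 - 1) + (2 + 2*n))/(n + (n - L)))/3 = ((-4 + (2 + 2*n))/(-L + 2*n))/3 = ((-2 + 2*n)/(-L + 2*n))/3 = (-2 + 2*n)/(3*(-L + 2*n)))
h(20, 25)*(-875) = (2*(1 - 1*25)/(3*(20 - 2*25)))*(-875) = (2*(1 - 25)/(3*(20 - 50)))*(-875) = ((2/3)*(-24)/(-30))*(-875) = ((2/3)*(-1/30)*(-24))*(-875) = (8/15)*(-875) = -1400/3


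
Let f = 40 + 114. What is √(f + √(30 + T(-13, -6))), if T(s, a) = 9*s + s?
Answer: √(154 + 10*I) ≈ 12.416 + 0.4027*I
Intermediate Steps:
T(s, a) = 10*s
f = 154
√(f + √(30 + T(-13, -6))) = √(154 + √(30 + 10*(-13))) = √(154 + √(30 - 130)) = √(154 + √(-100)) = √(154 + 10*I)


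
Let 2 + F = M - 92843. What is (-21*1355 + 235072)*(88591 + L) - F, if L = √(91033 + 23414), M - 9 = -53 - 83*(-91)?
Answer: 18304491983 + 206617*√114447 ≈ 1.8374e+10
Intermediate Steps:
M = 7509 (M = 9 + (-53 - 83*(-91)) = 9 + (-53 + 7553) = 9 + 7500 = 7509)
L = √114447 ≈ 338.30
F = -85336 (F = -2 + (7509 - 92843) = -2 - 85334 = -85336)
(-21*1355 + 235072)*(88591 + L) - F = (-21*1355 + 235072)*(88591 + √114447) - 1*(-85336) = (-28455 + 235072)*(88591 + √114447) + 85336 = 206617*(88591 + √114447) + 85336 = (18304406647 + 206617*√114447) + 85336 = 18304491983 + 206617*√114447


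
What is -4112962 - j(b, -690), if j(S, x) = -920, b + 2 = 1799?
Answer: -4112042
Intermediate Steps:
b = 1797 (b = -2 + 1799 = 1797)
-4112962 - j(b, -690) = -4112962 - 1*(-920) = -4112962 + 920 = -4112042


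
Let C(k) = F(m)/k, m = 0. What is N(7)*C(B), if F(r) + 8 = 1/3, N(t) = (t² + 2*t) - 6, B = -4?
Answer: 437/4 ≈ 109.25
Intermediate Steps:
N(t) = -6 + t² + 2*t
F(r) = -23/3 (F(r) = -8 + 1/3 = -8 + ⅓ = -23/3)
C(k) = -23/(3*k)
N(7)*C(B) = (-6 + 7² + 2*7)*(-23/3/(-4)) = (-6 + 49 + 14)*(-23/3*(-¼)) = 57*(23/12) = 437/4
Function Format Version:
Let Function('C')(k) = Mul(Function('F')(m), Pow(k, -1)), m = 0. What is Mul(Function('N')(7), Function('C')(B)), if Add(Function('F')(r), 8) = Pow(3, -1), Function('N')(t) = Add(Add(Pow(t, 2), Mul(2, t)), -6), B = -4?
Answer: Rational(437, 4) ≈ 109.25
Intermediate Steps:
Function('N')(t) = Add(-6, Pow(t, 2), Mul(2, t))
Function('F')(r) = Rational(-23, 3) (Function('F')(r) = Add(-8, Pow(3, -1)) = Add(-8, Rational(1, 3)) = Rational(-23, 3))
Function('C')(k) = Mul(Rational(-23, 3), Pow(k, -1))
Mul(Function('N')(7), Function('C')(B)) = Mul(Add(-6, Pow(7, 2), Mul(2, 7)), Mul(Rational(-23, 3), Pow(-4, -1))) = Mul(Add(-6, 49, 14), Mul(Rational(-23, 3), Rational(-1, 4))) = Mul(57, Rational(23, 12)) = Rational(437, 4)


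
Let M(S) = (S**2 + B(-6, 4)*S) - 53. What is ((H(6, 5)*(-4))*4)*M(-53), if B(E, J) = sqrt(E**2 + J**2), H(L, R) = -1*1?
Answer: 44096 - 1696*sqrt(13) ≈ 37981.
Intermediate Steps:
H(L, R) = -1
M(S) = -53 + S**2 + 2*S*sqrt(13) (M(S) = (S**2 + sqrt((-6)**2 + 4**2)*S) - 53 = (S**2 + sqrt(36 + 16)*S) - 53 = (S**2 + sqrt(52)*S) - 53 = (S**2 + (2*sqrt(13))*S) - 53 = (S**2 + 2*S*sqrt(13)) - 53 = -53 + S**2 + 2*S*sqrt(13))
((H(6, 5)*(-4))*4)*M(-53) = (-1*(-4)*4)*(-53 + (-53)**2 + 2*(-53)*sqrt(13)) = (4*4)*(-53 + 2809 - 106*sqrt(13)) = 16*(2756 - 106*sqrt(13)) = 44096 - 1696*sqrt(13)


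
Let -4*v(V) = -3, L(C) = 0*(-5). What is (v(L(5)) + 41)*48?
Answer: 2004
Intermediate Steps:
L(C) = 0
v(V) = 3/4 (v(V) = -1/4*(-3) = 3/4)
(v(L(5)) + 41)*48 = (3/4 + 41)*48 = (167/4)*48 = 2004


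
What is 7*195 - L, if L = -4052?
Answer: 5417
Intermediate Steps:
7*195 - L = 7*195 - 1*(-4052) = 1365 + 4052 = 5417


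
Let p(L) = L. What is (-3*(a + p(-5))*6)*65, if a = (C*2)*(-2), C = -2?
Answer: -3510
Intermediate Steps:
a = 8 (a = -2*2*(-2) = -4*(-2) = 8)
(-3*(a + p(-5))*6)*65 = (-3*(8 - 5)*6)*65 = (-3*3*6)*65 = -9*6*65 = -54*65 = -3510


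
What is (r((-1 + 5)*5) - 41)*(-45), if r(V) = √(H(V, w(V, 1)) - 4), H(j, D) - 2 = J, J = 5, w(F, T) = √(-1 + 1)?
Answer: 1845 - 45*√3 ≈ 1767.1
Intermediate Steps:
w(F, T) = 0 (w(F, T) = √0 = 0)
H(j, D) = 7 (H(j, D) = 2 + 5 = 7)
r(V) = √3 (r(V) = √(7 - 4) = √3)
(r((-1 + 5)*5) - 41)*(-45) = (√3 - 41)*(-45) = (-41 + √3)*(-45) = 1845 - 45*√3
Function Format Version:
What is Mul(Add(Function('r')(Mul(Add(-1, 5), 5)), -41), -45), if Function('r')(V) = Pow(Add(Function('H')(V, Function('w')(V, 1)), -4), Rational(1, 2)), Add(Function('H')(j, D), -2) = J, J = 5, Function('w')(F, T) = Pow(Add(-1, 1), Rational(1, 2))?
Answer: Add(1845, Mul(-45, Pow(3, Rational(1, 2)))) ≈ 1767.1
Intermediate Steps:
Function('w')(F, T) = 0 (Function('w')(F, T) = Pow(0, Rational(1, 2)) = 0)
Function('H')(j, D) = 7 (Function('H')(j, D) = Add(2, 5) = 7)
Function('r')(V) = Pow(3, Rational(1, 2)) (Function('r')(V) = Pow(Add(7, -4), Rational(1, 2)) = Pow(3, Rational(1, 2)))
Mul(Add(Function('r')(Mul(Add(-1, 5), 5)), -41), -45) = Mul(Add(Pow(3, Rational(1, 2)), -41), -45) = Mul(Add(-41, Pow(3, Rational(1, 2))), -45) = Add(1845, Mul(-45, Pow(3, Rational(1, 2))))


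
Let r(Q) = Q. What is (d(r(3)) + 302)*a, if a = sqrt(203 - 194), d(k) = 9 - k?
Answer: 924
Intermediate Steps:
a = 3 (a = sqrt(9) = 3)
(d(r(3)) + 302)*a = ((9 - 1*3) + 302)*3 = ((9 - 3) + 302)*3 = (6 + 302)*3 = 308*3 = 924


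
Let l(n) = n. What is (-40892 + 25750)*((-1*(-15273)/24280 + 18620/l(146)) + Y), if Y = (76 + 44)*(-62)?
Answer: 98118584255341/886220 ≈ 1.1072e+8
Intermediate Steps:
Y = -7440 (Y = 120*(-62) = -7440)
(-40892 + 25750)*((-1*(-15273)/24280 + 18620/l(146)) + Y) = (-40892 + 25750)*((-1*(-15273)/24280 + 18620/146) - 7440) = -15142*((15273*(1/24280) + 18620*(1/146)) - 7440) = -15142*((15273/24280 + 9310/73) - 7440) = -15142*(227161729/1772440 - 7440) = -15142*(-12959791871/1772440) = 98118584255341/886220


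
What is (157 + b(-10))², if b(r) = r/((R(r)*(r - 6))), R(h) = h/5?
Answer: 6285049/256 ≈ 24551.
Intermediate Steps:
R(h) = h/5 (R(h) = h*(⅕) = h/5)
b(r) = 5/(-6 + r) (b(r) = r/(((r/5)*(r - 6))) = r/(((r/5)*(-6 + r))) = r/((r*(-6 + r)/5)) = r*(5/(r*(-6 + r))) = 5/(-6 + r))
(157 + b(-10))² = (157 + 5/(-6 - 10))² = (157 + 5/(-16))² = (157 + 5*(-1/16))² = (157 - 5/16)² = (2507/16)² = 6285049/256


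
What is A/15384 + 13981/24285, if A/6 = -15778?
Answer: -173660723/31133370 ≈ -5.5780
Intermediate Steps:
A = -94668 (A = 6*(-15778) = -94668)
A/15384 + 13981/24285 = -94668/15384 + 13981/24285 = -94668*1/15384 + 13981*(1/24285) = -7889/1282 + 13981/24285 = -173660723/31133370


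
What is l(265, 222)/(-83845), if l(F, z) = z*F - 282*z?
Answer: 3774/83845 ≈ 0.045012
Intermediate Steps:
l(F, z) = -282*z + F*z (l(F, z) = F*z - 282*z = -282*z + F*z)
l(265, 222)/(-83845) = (222*(-282 + 265))/(-83845) = (222*(-17))*(-1/83845) = -3774*(-1/83845) = 3774/83845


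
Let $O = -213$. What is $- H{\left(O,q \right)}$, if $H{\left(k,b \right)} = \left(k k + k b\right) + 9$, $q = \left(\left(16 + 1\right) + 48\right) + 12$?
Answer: $-28977$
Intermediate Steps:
$q = 77$ ($q = \left(17 + 48\right) + 12 = 65 + 12 = 77$)
$H{\left(k,b \right)} = 9 + k^{2} + b k$ ($H{\left(k,b \right)} = \left(k^{2} + b k\right) + 9 = 9 + k^{2} + b k$)
$- H{\left(O,q \right)} = - (9 + \left(-213\right)^{2} + 77 \left(-213\right)) = - (9 + 45369 - 16401) = \left(-1\right) 28977 = -28977$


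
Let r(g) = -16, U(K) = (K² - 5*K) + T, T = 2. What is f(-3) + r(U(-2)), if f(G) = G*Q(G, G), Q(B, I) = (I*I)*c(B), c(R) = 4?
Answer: -124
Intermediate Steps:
U(K) = 2 + K² - 5*K (U(K) = (K² - 5*K) + 2 = 2 + K² - 5*K)
Q(B, I) = 4*I² (Q(B, I) = (I*I)*4 = I²*4 = 4*I²)
f(G) = 4*G³ (f(G) = G*(4*G²) = 4*G³)
f(-3) + r(U(-2)) = 4*(-3)³ - 16 = 4*(-27) - 16 = -108 - 16 = -124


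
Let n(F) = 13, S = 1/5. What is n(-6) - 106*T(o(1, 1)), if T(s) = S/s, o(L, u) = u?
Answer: -41/5 ≈ -8.2000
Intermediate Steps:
S = ⅕ ≈ 0.20000
T(s) = 1/(5*s)
n(-6) - 106*T(o(1, 1)) = 13 - 106/(5*1) = 13 - 106/5 = -41/5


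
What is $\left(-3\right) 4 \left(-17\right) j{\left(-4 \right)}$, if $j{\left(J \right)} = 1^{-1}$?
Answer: $204$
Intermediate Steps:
$j{\left(J \right)} = 1$
$\left(-3\right) 4 \left(-17\right) j{\left(-4 \right)} = \left(-3\right) 4 \left(-17\right) 1 = \left(-12\right) \left(-17\right) 1 = 204 \cdot 1 = 204$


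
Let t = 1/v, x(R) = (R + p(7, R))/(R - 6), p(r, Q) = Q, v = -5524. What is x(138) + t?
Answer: 127041/60764 ≈ 2.0907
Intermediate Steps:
x(R) = 2*R/(-6 + R) (x(R) = (R + R)/(R - 6) = (2*R)/(-6 + R) = 2*R/(-6 + R))
t = -1/5524 (t = 1/(-5524) = -1/5524 ≈ -0.00018103)
x(138) + t = 2*138/(-6 + 138) - 1/5524 = 2*138/132 - 1/5524 = 2*138*(1/132) - 1/5524 = 23/11 - 1/5524 = 127041/60764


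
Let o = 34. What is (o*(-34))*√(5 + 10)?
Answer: -1156*√15 ≈ -4477.2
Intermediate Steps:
(o*(-34))*√(5 + 10) = (34*(-34))*√(5 + 10) = -1156*√15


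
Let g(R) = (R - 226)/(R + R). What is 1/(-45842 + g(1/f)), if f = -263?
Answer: -2/32245 ≈ -6.2025e-5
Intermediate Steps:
g(R) = (-226 + R)/(2*R) (g(R) = (-226 + R)/((2*R)) = (-226 + R)*(1/(2*R)) = (-226 + R)/(2*R))
1/(-45842 + g(1/f)) = 1/(-45842 + (-226 + 1/(-263))/(2*(1/(-263)))) = 1/(-45842 + (-226 - 1/263)/(2*(-1/263))) = 1/(-45842 + (½)*(-263)*(-59439/263)) = 1/(-45842 + 59439/2) = 1/(-32245/2) = -2/32245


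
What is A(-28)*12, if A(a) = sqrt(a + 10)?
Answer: 36*I*sqrt(2) ≈ 50.912*I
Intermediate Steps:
A(a) = sqrt(10 + a)
A(-28)*12 = sqrt(10 - 28)*12 = sqrt(-18)*12 = (3*I*sqrt(2))*12 = 36*I*sqrt(2)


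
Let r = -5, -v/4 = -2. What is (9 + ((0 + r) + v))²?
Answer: 144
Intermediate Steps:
v = 8 (v = -4*(-2) = 8)
(9 + ((0 + r) + v))² = (9 + ((0 - 5) + 8))² = (9 + (-5 + 8))² = (9 + 3)² = 12² = 144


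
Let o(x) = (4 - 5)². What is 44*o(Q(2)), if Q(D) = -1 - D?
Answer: 44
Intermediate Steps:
o(x) = 1 (o(x) = (-1)² = 1)
44*o(Q(2)) = 44*1 = 44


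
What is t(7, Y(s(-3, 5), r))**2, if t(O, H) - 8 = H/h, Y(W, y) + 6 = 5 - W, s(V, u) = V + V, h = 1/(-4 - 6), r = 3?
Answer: 1764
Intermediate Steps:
h = -1/10 (h = 1/(-10) = -1/10 ≈ -0.10000)
s(V, u) = 2*V
Y(W, y) = -1 - W (Y(W, y) = -6 + (5 - W) = -1 - W)
t(O, H) = 8 - 10*H (t(O, H) = 8 + H/(-1/10) = 8 + H*(-10) = 8 - 10*H)
t(7, Y(s(-3, 5), r))**2 = (8 - 10*(-1 - 2*(-3)))**2 = (8 - 10*(-1 - 1*(-6)))**2 = (8 - 10*(-1 + 6))**2 = (8 - 10*5)**2 = (8 - 50)**2 = (-42)**2 = 1764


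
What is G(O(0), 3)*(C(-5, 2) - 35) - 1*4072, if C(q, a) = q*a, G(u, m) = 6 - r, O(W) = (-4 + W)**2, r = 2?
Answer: -4252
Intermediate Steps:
G(u, m) = 4 (G(u, m) = 6 - 1*2 = 6 - 2 = 4)
C(q, a) = a*q
G(O(0), 3)*(C(-5, 2) - 35) - 1*4072 = 4*(2*(-5) - 35) - 1*4072 = 4*(-10 - 35) - 4072 = 4*(-45) - 4072 = -180 - 4072 = -4252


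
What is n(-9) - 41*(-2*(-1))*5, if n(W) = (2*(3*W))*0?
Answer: -410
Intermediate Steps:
n(W) = 0 (n(W) = (6*W)*0 = 0)
n(-9) - 41*(-2*(-1))*5 = 0 - 41*(-2*(-1))*5 = 0 - 82*5 = 0 - 41*10 = 0 - 410 = -410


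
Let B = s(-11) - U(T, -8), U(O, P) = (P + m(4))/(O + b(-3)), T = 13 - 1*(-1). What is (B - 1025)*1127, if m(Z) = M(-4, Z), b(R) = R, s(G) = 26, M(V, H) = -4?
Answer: -12371079/11 ≈ -1.1246e+6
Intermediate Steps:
m(Z) = -4
T = 14 (T = 13 + 1 = 14)
U(O, P) = (-4 + P)/(-3 + O) (U(O, P) = (P - 4)/(O - 3) = (-4 + P)/(-3 + O))
B = 298/11 (B = 26 - (-4 - 8)/(-3 + 14) = 26 - (-12)/11 = 26 - 1*(-12/11) = 26 + 12/11 = 298/11 ≈ 27.091)
(B - 1025)*1127 = (298/11 - 1025)*1127 = -10977/11*1127 = -12371079/11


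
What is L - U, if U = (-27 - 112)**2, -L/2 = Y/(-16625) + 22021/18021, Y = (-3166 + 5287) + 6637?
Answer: -5788971236539/299599125 ≈ -19322.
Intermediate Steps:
Y = 8758 (Y = 2121 + 6637 = 8758)
L = -416542414/299599125 (L = -2*(8758/(-16625) + 22021/18021) = -2*(8758*(-1/16625) + 22021*(1/18021)) = -2*(-8758/16625 + 22021/18021) = -2*208271207/299599125 = -416542414/299599125 ≈ -1.3903)
U = 19321 (U = (-139)**2 = 19321)
L - U = -416542414/299599125 - 1*19321 = -416542414/299599125 - 19321 = -5788971236539/299599125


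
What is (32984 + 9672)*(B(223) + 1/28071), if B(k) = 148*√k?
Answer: 42656/28071 + 6313088*√223 ≈ 9.4275e+7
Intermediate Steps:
(32984 + 9672)*(B(223) + 1/28071) = (32984 + 9672)*(148*√223 + 1/28071) = 42656*(148*√223 + 1/28071) = 42656*(1/28071 + 148*√223) = 42656/28071 + 6313088*√223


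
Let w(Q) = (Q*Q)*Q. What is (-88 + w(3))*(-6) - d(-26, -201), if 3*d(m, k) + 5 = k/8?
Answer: 9025/24 ≈ 376.04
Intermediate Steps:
d(m, k) = -5/3 + k/24 (d(m, k) = -5/3 + (k/8)/3 = -5/3 + k/24)
w(Q) = Q³ (w(Q) = Q²*Q = Q³)
(-88 + w(3))*(-6) - d(-26, -201) = (-88 + 3³)*(-6) - (-5/3 + (1/24)*(-201)) = (-88 + 27)*(-6) - (-5/3 - 67/8) = -61*(-6) - 1*(-241/24) = 366 + 241/24 = 9025/24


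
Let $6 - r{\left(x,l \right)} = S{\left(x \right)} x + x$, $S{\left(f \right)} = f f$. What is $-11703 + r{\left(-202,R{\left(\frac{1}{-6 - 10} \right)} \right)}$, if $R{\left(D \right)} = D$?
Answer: $8230913$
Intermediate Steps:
$S{\left(f \right)} = f^{2}$
$r{\left(x,l \right)} = 6 - x - x^{3}$ ($r{\left(x,l \right)} = 6 - \left(x^{2} x + x\right) = 6 - \left(x^{3} + x\right) = 6 - \left(x + x^{3}\right) = 6 - x - x^{3}$)
$-11703 + r{\left(-202,R{\left(\frac{1}{-6 - 10} \right)} \right)} = -11703 - -8242616 = -11703 + \left(6 + 202 - -8242408\right) = -11703 + \left(6 + 202 + 8242408\right) = -11703 + 8242616 = 8230913$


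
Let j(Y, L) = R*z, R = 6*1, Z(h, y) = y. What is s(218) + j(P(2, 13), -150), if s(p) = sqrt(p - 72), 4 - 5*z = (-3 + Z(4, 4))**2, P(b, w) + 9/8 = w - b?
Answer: 18/5 + sqrt(146) ≈ 15.683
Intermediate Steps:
P(b, w) = -9/8 + w - b (P(b, w) = -9/8 + (w - b) = -9/8 + w - b)
z = 3/5 (z = 4/5 - (-3 + 4)**2/5 = 4/5 - 1/5*1**2 = 4/5 - 1/5*1 = 4/5 - 1/5 = 3/5 ≈ 0.60000)
s(p) = sqrt(-72 + p)
R = 6
j(Y, L) = 18/5 (j(Y, L) = 6*(3/5) = 18/5)
s(218) + j(P(2, 13), -150) = sqrt(-72 + 218) + 18/5 = sqrt(146) + 18/5 = 18/5 + sqrt(146)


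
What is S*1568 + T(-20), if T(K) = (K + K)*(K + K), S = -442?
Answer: -691456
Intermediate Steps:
T(K) = 4*K**2 (T(K) = (2*K)*(2*K) = 4*K**2)
S*1568 + T(-20) = -442*1568 + 4*(-20)**2 = -693056 + 4*400 = -693056 + 1600 = -691456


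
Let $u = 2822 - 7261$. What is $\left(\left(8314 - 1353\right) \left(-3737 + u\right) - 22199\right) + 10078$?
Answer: $-56925257$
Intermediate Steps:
$u = -4439$ ($u = 2822 - 7261 = -4439$)
$\left(\left(8314 - 1353\right) \left(-3737 + u\right) - 22199\right) + 10078 = \left(\left(8314 - 1353\right) \left(-3737 - 4439\right) - 22199\right) + 10078 = \left(6961 \left(-8176\right) - 22199\right) + 10078 = \left(-56913136 - 22199\right) + 10078 = -56935335 + 10078 = -56925257$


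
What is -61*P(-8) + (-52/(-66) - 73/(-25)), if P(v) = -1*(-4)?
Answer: -198241/825 ≈ -240.29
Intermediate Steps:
P(v) = 4
-61*P(-8) + (-52/(-66) - 73/(-25)) = -61*4 + (-52/(-66) - 73/(-25)) = -244 + (-52*(-1/66) - 73*(-1/25)) = -244 + (26/33 + 73/25) = -244 + 3059/825 = -198241/825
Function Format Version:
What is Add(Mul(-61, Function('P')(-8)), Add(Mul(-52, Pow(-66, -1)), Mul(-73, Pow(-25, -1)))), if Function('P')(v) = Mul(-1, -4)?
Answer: Rational(-198241, 825) ≈ -240.29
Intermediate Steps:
Function('P')(v) = 4
Add(Mul(-61, Function('P')(-8)), Add(Mul(-52, Pow(-66, -1)), Mul(-73, Pow(-25, -1)))) = Add(Mul(-61, 4), Add(Mul(-52, Pow(-66, -1)), Mul(-73, Pow(-25, -1)))) = Add(-244, Add(Mul(-52, Rational(-1, 66)), Mul(-73, Rational(-1, 25)))) = Add(-244, Add(Rational(26, 33), Rational(73, 25))) = Add(-244, Rational(3059, 825)) = Rational(-198241, 825)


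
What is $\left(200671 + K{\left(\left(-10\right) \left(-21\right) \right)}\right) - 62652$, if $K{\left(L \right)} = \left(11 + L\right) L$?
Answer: $184429$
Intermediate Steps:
$K{\left(L \right)} = L \left(11 + L\right)$
$\left(200671 + K{\left(\left(-10\right) \left(-21\right) \right)}\right) - 62652 = \left(200671 + \left(-10\right) \left(-21\right) \left(11 - -210\right)\right) - 62652 = \left(200671 + 210 \left(11 + 210\right)\right) - 62652 = \left(200671 + 210 \cdot 221\right) - 62652 = \left(200671 + 46410\right) - 62652 = 247081 - 62652 = 184429$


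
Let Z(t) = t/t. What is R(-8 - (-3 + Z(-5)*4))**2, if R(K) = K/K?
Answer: 1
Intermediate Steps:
Z(t) = 1
R(K) = 1
R(-8 - (-3 + Z(-5)*4))**2 = 1**2 = 1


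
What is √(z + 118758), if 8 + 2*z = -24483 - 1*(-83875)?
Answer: 5*√5938 ≈ 385.29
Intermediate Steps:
z = 29692 (z = -4 + (-24483 - 1*(-83875))/2 = -4 + (-24483 + 83875)/2 = -4 + (½)*59392 = -4 + 29696 = 29692)
√(z + 118758) = √(29692 + 118758) = √148450 = 5*√5938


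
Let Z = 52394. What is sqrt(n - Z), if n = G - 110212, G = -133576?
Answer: I*sqrt(296182) ≈ 544.23*I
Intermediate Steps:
n = -243788 (n = -133576 - 110212 = -243788)
sqrt(n - Z) = sqrt(-243788 - 1*52394) = sqrt(-243788 - 52394) = sqrt(-296182) = I*sqrt(296182)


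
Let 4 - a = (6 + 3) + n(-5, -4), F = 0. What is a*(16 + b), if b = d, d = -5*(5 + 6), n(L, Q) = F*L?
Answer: 195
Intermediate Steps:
n(L, Q) = 0 (n(L, Q) = 0*L = 0)
a = -5 (a = 4 - ((6 + 3) + 0) = 4 - (9 + 0) = 4 - 1*9 = 4 - 9 = -5)
d = -55 (d = -5*11 = -55)
b = -55
a*(16 + b) = -5*(16 - 55) = -5*(-39) = 195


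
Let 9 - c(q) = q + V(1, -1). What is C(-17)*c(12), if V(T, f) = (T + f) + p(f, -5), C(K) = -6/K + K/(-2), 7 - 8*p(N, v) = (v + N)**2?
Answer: 1505/272 ≈ 5.5331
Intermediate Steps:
p(N, v) = 7/8 - (N + v)**2/8 (p(N, v) = 7/8 - (v + N)**2/8 = 7/8 - (N + v)**2/8)
C(K) = -6/K - K/2 (C(K) = -6/K + K*(-1/2) = -6/K - K/2)
V(T, f) = 7/8 + T + f - (-5 + f)**2/8 (V(T, f) = (T + f) + (7/8 - (f - 5)**2/8) = (T + f) + (7/8 - (-5 + f)**2/8) = 7/8 + T + f - (-5 + f)**2/8)
c(q) = 101/8 - q (c(q) = 9 - (q + (-9/4 + 1 - 1/8*(-1)**2 + (9/4)*(-1))) = 9 - (q + (-9/4 + 1 - 1/8*1 - 9/4)) = 9 - (q + (-9/4 + 1 - 1/8 - 9/4)) = 9 - (q - 29/8) = 9 - (-29/8 + q) = 9 + (29/8 - q) = 101/8 - q)
C(-17)*c(12) = (-6/(-17) - 1/2*(-17))*(101/8 - 1*12) = (-6*(-1/17) + 17/2)*(101/8 - 12) = (6/17 + 17/2)*(5/8) = (301/34)*(5/8) = 1505/272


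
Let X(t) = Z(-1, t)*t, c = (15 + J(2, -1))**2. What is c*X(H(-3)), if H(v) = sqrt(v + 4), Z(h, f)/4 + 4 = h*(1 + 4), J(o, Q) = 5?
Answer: -14400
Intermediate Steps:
Z(h, f) = -16 + 20*h (Z(h, f) = -16 + 4*(h*(1 + 4)) = -16 + 4*(h*5) = -16 + 4*(5*h) = -16 + 20*h)
H(v) = sqrt(4 + v)
c = 400 (c = (15 + 5)**2 = 20**2 = 400)
X(t) = -36*t (X(t) = (-16 + 20*(-1))*t = (-16 - 20)*t = -36*t)
c*X(H(-3)) = 400*(-36*sqrt(4 - 3)) = 400*(-36*sqrt(1)) = 400*(-36*1) = 400*(-36) = -14400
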